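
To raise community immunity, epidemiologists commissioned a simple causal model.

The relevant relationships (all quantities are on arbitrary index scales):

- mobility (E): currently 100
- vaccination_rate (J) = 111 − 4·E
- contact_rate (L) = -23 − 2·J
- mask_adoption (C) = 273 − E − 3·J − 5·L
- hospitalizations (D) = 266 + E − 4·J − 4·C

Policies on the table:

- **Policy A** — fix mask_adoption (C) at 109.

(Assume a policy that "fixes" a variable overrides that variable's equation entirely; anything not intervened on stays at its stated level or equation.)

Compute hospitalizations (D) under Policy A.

1086

Policy A (C := 109):
  E = 100
  J = 111 − 4·100 = -289
  L = -23 − 2·(-289) = 555
  C = 109
  D = 266 + 100 − 4·(-289) − 4·109 = 1086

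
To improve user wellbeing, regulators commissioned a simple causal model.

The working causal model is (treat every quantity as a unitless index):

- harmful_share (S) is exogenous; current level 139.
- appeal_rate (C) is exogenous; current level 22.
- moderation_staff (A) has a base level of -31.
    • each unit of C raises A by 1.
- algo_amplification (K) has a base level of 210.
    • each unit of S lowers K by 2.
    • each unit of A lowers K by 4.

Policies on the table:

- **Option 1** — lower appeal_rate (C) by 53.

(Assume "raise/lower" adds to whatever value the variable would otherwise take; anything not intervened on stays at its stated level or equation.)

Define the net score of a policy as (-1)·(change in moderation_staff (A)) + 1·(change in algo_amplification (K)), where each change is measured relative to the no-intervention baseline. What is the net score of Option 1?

Baseline:
  S = 139
  C = 22
  A = -31 + 22 = -9
  K = 210 − 2·139 − 4·(-9) = -32
Option 1 (C − 53):
  S = 139
  C = 22 − 53 = -31
  A = -31 + (-31) = -62
  K = 210 − 2·139 − 4·(-62) = 180
ΔA = -62 − (-9) = -53; ΔK = 180 − (-32) = 212
Score = (-1)·(-53) + 1·212 = 265

265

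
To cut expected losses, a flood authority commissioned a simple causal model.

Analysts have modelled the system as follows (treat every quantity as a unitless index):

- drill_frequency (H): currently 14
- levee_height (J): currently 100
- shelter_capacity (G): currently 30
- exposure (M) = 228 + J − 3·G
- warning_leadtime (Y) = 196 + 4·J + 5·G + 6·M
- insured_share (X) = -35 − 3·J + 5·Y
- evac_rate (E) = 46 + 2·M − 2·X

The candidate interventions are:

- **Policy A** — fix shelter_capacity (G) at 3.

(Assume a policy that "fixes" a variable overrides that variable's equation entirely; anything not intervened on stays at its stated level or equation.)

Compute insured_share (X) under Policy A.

Policy A (G := 3):
  J = 100
  G = 3
  M = 228 + 100 − 3·3 = 319
  Y = 196 + 4·100 + 5·3 + 6·319 = 2525
  X = -35 − 3·100 + 5·2525 = 12290

12290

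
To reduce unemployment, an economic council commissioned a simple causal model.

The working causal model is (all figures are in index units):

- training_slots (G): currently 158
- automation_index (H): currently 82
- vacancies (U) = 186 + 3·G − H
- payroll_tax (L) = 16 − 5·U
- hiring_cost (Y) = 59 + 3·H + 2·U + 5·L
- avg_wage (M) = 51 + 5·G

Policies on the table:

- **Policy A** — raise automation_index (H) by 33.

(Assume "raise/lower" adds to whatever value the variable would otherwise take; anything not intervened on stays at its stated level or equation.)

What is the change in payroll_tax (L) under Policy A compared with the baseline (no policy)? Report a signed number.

Baseline:
  G = 158
  H = 82
  U = 186 + 3·158 − 82 = 578
  L = 16 − 5·578 = -2874
Policy A (H + 33):
  G = 158
  H = 82 + 33 = 115
  U = 186 + 3·158 − 115 = 545
  L = 16 − 5·545 = -2709
Change in L: -2709 − (-2874) = 165

165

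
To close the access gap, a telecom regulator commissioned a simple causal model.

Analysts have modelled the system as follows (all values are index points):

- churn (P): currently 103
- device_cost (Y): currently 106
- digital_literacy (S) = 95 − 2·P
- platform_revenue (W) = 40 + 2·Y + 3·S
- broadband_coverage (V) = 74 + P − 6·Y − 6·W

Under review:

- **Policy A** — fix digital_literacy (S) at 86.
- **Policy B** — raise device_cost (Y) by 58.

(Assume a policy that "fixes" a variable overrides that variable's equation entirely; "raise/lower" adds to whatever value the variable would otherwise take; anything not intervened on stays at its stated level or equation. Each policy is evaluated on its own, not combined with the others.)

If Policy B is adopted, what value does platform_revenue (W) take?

35

Policy B (Y + 58):
  P = 103
  Y = 106 + 58 = 164
  S = 95 − 2·103 = -111
  W = 40 + 2·164 + 3·(-111) = 35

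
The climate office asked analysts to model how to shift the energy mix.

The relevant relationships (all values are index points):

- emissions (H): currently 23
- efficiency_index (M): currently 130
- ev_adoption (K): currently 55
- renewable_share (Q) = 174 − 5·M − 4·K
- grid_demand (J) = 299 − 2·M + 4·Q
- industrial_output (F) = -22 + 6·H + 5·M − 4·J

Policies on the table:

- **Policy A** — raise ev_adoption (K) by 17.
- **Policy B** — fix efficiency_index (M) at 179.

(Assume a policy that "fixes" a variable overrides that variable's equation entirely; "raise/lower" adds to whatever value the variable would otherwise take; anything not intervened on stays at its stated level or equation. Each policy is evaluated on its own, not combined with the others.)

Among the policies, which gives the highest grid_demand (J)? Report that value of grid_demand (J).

-3017

Policy A (K + 17):
  M = 130
  K = 55 + 17 = 72
  Q = 174 − 5·130 − 4·72 = -764
  J = 299 − 2·130 + 4·(-764) = -3017
Policy B (M := 179):
  M = 179
  K = 55
  Q = 174 − 5·179 − 4·55 = -941
  J = 299 − 2·179 + 4·(-941) = -3823
Comparing — Policy A: J=-3017, Policy B: J=-3823. Highest is -3017 (Policy A).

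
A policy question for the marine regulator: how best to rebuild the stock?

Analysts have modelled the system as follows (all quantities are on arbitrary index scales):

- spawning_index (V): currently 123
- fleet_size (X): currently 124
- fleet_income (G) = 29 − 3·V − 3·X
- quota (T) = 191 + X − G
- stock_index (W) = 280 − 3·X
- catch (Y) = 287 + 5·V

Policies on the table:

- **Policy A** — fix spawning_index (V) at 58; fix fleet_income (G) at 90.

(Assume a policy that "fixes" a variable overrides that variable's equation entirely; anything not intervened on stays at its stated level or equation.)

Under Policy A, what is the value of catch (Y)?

577

Policy A (V := 58, G := 90):
  V = 58
  Y = 287 + 5·58 = 577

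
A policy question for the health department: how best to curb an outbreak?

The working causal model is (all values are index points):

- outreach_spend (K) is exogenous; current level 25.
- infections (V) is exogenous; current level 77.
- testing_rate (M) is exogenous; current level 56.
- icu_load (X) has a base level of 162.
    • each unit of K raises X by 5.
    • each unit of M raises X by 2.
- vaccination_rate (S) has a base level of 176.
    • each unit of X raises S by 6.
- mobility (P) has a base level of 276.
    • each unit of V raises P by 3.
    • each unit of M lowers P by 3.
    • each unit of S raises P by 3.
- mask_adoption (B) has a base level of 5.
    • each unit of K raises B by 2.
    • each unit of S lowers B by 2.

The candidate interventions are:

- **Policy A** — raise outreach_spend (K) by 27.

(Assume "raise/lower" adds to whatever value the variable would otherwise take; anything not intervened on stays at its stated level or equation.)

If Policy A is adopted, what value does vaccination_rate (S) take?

3380

Policy A (K + 27):
  K = 25 + 27 = 52
  M = 56
  X = 162 + 5·52 + 2·56 = 534
  S = 176 + 6·534 = 3380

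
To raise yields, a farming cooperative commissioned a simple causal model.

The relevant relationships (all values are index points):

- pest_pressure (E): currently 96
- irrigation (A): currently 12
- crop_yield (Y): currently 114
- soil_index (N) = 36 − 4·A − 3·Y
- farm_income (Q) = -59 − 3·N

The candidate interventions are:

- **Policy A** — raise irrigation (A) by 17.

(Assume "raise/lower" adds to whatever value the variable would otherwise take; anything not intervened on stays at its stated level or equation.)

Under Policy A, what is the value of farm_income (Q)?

1207

Policy A (A + 17):
  A = 12 + 17 = 29
  Y = 114
  N = 36 − 4·29 − 3·114 = -422
  Q = -59 − 3·(-422) = 1207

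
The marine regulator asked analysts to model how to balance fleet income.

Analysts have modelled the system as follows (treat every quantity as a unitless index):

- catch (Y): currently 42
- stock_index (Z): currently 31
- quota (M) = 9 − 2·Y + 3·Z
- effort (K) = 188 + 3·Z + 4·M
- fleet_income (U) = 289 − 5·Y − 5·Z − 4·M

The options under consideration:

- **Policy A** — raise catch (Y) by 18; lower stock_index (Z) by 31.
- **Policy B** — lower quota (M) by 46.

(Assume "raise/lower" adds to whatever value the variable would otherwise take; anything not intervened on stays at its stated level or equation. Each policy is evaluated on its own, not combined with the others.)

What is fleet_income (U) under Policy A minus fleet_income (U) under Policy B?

397

Policy A (Y + 18, Z − 31):
  Y = 42 + 18 = 60
  Z = 31 − 31 = 0
  M = 9 − 2·60 + 3·0 = -111
  U = 289 − 5·60 − 5·0 − 4·(-111) = 433
Policy B (M − 46):
  Y = 42
  Z = 31
  M = 9 − 2·42 + 3·31 (−46 from intervention) = -28
  U = 289 − 5·42 − 5·31 − 4·(-28) = 36
U: 433 − 36 = 397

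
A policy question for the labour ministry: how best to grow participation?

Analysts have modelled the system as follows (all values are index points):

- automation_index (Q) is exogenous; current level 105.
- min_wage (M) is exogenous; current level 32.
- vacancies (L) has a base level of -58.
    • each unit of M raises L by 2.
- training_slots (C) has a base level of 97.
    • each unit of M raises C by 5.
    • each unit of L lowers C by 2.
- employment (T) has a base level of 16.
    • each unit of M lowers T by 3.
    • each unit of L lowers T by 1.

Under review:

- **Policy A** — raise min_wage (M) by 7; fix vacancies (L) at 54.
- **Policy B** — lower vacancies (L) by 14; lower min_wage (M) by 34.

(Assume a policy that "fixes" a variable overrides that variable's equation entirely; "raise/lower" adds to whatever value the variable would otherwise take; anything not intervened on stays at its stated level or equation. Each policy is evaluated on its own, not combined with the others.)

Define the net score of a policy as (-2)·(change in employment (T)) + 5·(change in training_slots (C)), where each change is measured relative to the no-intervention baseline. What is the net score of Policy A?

-167

Baseline:
  M = 32
  L = -58 + 2·32 = 6
  C = 97 + 5·32 − 2·6 = 245
  T = 16 − 3·32 − 6 = -86
Policy A (M + 7, L := 54):
  M = 32 + 7 = 39
  L = 54
  C = 97 + 5·39 − 2·54 = 184
  T = 16 − 3·39 − 54 = -155
ΔT = -155 − (-86) = -69; ΔC = 184 − 245 = -61
Score = (-2)·(-69) + 5·(-61) = -167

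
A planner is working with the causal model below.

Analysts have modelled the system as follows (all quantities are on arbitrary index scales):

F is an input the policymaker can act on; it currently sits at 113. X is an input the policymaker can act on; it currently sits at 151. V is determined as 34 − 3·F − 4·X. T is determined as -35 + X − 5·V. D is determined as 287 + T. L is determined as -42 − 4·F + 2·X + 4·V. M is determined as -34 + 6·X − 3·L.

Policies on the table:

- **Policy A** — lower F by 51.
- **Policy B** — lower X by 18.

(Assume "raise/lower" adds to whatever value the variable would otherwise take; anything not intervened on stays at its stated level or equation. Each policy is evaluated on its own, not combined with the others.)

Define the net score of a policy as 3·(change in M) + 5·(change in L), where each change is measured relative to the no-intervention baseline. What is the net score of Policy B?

-1332

Baseline:
  F = 113
  X = 151
  V = 34 − 3·113 − 4·151 = -909
  L = -42 − 4·113 + 2·151 + 4·(-909) = -3828
  M = -34 + 6·151 − 3·(-3828) = 12356
Policy B (X − 18):
  F = 113
  X = 151 − 18 = 133
  V = 34 − 3·113 − 4·133 = -837
  L = -42 − 4·113 + 2·133 + 4·(-837) = -3576
  M = -34 + 6·133 − 3·(-3576) = 11492
ΔM = 11492 − 12356 = -864; ΔL = -3576 − (-3828) = 252
Score = 3·(-864) + 5·252 = -1332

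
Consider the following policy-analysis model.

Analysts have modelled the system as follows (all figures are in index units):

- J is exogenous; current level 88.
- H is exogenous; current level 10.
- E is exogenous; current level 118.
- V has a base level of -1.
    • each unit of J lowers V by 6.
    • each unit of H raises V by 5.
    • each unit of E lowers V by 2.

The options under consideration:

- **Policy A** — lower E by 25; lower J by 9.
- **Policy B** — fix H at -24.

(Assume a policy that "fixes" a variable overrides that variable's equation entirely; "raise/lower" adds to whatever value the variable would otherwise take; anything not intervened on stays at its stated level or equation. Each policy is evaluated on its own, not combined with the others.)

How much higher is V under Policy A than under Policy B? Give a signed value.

Policy A (E − 25, J − 9):
  J = 88 − 9 = 79
  H = 10
  E = 118 − 25 = 93
  V = -1 − 6·79 + 5·10 − 2·93 = -611
Policy B (H := -24):
  J = 88
  H = -24
  E = 118
  V = -1 − 6·88 + 5·(-24) − 2·118 = -885
V: -611 − (-885) = 274

274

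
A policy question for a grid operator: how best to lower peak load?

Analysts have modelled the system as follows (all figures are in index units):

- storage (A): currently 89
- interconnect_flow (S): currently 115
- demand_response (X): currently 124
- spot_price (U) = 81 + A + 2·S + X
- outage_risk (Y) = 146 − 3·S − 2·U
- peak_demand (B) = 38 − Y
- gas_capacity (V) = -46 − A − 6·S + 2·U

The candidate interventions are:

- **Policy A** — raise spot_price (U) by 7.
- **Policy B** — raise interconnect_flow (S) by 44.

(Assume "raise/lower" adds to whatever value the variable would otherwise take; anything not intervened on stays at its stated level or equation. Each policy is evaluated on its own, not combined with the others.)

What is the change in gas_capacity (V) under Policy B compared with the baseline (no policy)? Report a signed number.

-88

Baseline:
  A = 89
  S = 115
  X = 124
  U = 81 + 89 + 2·115 + 124 = 524
  V = -46 − 89 − 6·115 + 2·524 = 223
Policy B (S + 44):
  A = 89
  S = 115 + 44 = 159
  X = 124
  U = 81 + 89 + 2·159 + 124 = 612
  V = -46 − 89 − 6·159 + 2·612 = 135
Change in V: 135 − 223 = -88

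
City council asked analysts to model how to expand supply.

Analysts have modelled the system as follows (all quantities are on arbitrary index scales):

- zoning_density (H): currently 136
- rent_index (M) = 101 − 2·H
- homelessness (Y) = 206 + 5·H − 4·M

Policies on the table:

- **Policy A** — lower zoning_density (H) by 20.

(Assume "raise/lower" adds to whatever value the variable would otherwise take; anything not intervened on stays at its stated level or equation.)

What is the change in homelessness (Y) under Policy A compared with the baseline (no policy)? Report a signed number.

Baseline:
  H = 136
  M = 101 − 2·136 = -171
  Y = 206 + 5·136 − 4·(-171) = 1570
Policy A (H − 20):
  H = 136 − 20 = 116
  M = 101 − 2·116 = -131
  Y = 206 + 5·116 − 4·(-131) = 1310
Change in Y: 1310 − 1570 = -260

-260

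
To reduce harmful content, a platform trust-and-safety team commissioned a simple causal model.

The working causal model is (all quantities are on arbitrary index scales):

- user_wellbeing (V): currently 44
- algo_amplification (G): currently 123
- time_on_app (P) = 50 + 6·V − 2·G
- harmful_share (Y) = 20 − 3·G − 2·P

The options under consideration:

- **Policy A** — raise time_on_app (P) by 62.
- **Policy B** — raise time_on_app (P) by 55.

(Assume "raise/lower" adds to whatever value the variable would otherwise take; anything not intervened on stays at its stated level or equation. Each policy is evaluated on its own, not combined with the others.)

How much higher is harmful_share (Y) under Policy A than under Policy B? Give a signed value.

-14

Policy A (P + 62):
  V = 44
  G = 123
  P = 50 + 6·44 − 2·123 (+62 from intervention) = 130
  Y = 20 − 3·123 − 2·130 = -609
Policy B (P + 55):
  V = 44
  G = 123
  P = 50 + 6·44 − 2·123 (+55 from intervention) = 123
  Y = 20 − 3·123 − 2·123 = -595
Y: -609 − (-595) = -14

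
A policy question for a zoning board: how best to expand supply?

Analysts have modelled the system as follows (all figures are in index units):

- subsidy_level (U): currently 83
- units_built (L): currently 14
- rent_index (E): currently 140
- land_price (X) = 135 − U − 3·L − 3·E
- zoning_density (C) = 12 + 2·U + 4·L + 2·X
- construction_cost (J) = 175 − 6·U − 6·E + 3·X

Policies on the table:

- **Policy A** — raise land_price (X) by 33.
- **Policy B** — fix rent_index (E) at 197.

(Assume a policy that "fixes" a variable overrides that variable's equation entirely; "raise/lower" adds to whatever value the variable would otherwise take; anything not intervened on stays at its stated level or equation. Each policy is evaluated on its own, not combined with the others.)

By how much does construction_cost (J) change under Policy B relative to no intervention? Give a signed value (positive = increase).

-855

Baseline:
  U = 83
  L = 14
  E = 140
  X = 135 − 83 − 3·14 − 3·140 = -410
  J = 175 − 6·83 − 6·140 + 3·(-410) = -2393
Policy B (E := 197):
  U = 83
  L = 14
  E = 197
  X = 135 − 83 − 3·14 − 3·197 = -581
  J = 175 − 6·83 − 6·197 + 3·(-581) = -3248
Change in J: -3248 − (-2393) = -855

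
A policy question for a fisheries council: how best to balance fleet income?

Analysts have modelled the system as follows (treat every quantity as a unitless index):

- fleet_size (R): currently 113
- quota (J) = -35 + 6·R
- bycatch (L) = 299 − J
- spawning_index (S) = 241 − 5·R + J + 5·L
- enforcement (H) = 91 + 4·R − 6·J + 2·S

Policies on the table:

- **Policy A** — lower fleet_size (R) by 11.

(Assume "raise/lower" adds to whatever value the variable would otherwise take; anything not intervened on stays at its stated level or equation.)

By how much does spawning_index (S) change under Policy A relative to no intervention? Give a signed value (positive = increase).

319

Baseline:
  R = 113
  J = -35 + 6·113 = 643
  L = 299 − 643 = -344
  S = 241 − 5·113 + 643 + 5·(-344) = -1401
Policy A (R − 11):
  R = 113 − 11 = 102
  J = -35 + 6·102 = 577
  L = 299 − 577 = -278
  S = 241 − 5·102 + 577 + 5·(-278) = -1082
Change in S: -1082 − (-1401) = 319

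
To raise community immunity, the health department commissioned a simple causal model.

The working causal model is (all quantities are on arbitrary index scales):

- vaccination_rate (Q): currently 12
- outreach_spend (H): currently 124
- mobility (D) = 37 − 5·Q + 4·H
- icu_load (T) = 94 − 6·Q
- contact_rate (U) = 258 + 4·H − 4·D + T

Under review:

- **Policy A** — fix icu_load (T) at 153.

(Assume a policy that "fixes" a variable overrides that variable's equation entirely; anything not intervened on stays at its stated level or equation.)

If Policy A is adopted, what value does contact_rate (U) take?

-985

Policy A (T := 153):
  Q = 12
  H = 124
  D = 37 − 5·12 + 4·124 = 473
  T = 153
  U = 258 + 4·124 − 4·473 + 153 = -985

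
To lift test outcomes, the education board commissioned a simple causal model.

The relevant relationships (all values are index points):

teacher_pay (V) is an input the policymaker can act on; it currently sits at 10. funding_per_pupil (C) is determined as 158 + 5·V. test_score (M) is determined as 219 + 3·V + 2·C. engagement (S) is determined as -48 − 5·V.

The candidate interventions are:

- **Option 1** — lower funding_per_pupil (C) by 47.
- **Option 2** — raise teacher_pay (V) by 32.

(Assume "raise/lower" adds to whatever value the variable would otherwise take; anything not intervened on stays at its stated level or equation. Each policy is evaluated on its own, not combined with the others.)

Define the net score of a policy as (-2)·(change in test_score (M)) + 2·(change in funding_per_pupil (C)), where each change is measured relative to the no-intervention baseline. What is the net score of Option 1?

Baseline:
  V = 10
  C = 158 + 5·10 = 208
  M = 219 + 3·10 + 2·208 = 665
Option 1 (C − 47):
  V = 10
  C = 158 + 5·10 (−47 from intervention) = 161
  M = 219 + 3·10 + 2·161 = 571
ΔM = 571 − 665 = -94; ΔC = 161 − 208 = -47
Score = (-2)·(-94) + 2·(-47) = 94

94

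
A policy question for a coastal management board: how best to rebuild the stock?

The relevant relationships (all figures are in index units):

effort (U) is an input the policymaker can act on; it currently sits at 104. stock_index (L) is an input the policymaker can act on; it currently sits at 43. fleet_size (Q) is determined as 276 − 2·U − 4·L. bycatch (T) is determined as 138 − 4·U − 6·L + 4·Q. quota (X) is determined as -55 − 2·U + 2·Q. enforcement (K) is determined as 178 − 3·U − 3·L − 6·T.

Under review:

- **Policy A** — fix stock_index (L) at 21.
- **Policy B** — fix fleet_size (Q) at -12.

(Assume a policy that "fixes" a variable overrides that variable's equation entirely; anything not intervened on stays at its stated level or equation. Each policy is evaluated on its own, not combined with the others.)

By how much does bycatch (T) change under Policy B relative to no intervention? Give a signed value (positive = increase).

Baseline:
  U = 104
  L = 43
  Q = 276 − 2·104 − 4·43 = -104
  T = 138 − 4·104 − 6·43 + 4·(-104) = -952
Policy B (Q := -12):
  U = 104
  L = 43
  Q = -12
  T = 138 − 4·104 − 6·43 + 4·(-12) = -584
Change in T: -584 − (-952) = 368

368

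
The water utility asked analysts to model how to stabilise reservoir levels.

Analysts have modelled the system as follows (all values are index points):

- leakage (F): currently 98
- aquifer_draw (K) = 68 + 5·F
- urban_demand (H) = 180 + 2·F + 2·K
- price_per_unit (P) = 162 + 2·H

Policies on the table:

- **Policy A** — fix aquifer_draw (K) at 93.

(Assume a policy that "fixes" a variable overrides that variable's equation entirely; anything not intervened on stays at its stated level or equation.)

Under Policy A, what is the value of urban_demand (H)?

Policy A (K := 93):
  F = 98
  K = 93
  H = 180 + 2·98 + 2·93 = 562

562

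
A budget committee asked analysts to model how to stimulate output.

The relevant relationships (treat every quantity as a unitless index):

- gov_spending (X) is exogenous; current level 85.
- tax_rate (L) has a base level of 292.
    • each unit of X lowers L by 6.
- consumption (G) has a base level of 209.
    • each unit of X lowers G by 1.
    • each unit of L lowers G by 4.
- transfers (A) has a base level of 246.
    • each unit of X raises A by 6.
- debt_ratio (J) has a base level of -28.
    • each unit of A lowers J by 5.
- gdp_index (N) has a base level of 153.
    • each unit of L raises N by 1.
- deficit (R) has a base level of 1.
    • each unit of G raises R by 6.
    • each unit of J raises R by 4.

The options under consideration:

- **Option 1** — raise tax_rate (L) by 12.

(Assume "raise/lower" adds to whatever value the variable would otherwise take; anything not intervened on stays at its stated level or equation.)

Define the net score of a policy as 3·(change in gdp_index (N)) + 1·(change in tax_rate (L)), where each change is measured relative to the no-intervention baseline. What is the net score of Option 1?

48

Baseline:
  X = 85
  L = 292 − 6·85 = -218
  N = 153 + (-218) = -65
Option 1 (L + 12):
  X = 85
  L = 292 − 6·85 (+12 from intervention) = -206
  N = 153 + (-206) = -53
ΔN = -53 − (-65) = 12; ΔL = -206 − (-218) = 12
Score = 3·12 + 1·12 = 48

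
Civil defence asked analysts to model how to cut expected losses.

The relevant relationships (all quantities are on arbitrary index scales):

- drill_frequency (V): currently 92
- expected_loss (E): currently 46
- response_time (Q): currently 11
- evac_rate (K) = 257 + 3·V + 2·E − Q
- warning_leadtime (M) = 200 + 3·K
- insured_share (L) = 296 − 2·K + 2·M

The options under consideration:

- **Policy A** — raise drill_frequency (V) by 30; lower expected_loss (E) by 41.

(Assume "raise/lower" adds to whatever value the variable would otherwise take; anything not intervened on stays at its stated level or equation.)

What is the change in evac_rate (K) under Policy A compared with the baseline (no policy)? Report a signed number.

8

Baseline:
  V = 92
  E = 46
  Q = 11
  K = 257 + 3·92 + 2·46 − 11 = 614
Policy A (V + 30, E − 41):
  V = 92 + 30 = 122
  E = 46 − 41 = 5
  Q = 11
  K = 257 + 3·122 + 2·5 − 11 = 622
Change in K: 622 − 614 = 8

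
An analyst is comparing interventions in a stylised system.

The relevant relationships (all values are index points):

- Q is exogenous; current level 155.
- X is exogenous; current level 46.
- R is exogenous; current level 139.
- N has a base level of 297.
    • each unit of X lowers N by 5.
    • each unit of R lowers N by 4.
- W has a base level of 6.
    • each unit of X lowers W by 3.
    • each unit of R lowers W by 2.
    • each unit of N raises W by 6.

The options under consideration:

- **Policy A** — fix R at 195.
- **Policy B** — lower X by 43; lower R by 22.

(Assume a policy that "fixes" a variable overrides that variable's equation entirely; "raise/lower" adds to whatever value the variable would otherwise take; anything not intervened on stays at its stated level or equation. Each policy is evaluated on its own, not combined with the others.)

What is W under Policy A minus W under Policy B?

Policy A (R := 195):
  X = 46
  R = 195
  N = 297 − 5·46 − 4·195 = -713
  W = 6 − 3·46 − 2·195 + 6·(-713) = -4800
Policy B (X − 43, R − 22):
  X = 46 − 43 = 3
  R = 139 − 22 = 117
  N = 297 − 5·3 − 4·117 = -186
  W = 6 − 3·3 − 2·117 + 6·(-186) = -1353
W: -4800 − (-1353) = -3447

-3447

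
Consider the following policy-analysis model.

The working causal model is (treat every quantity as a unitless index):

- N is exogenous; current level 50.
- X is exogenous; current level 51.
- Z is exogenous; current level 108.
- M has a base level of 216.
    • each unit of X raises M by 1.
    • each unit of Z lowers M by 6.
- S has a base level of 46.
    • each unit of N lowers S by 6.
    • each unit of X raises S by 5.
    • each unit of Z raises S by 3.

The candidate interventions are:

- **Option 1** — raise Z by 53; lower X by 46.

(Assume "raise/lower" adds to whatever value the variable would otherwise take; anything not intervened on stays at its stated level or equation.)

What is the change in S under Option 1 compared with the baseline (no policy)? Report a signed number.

Baseline:
  N = 50
  X = 51
  Z = 108
  S = 46 − 6·50 + 5·51 + 3·108 = 325
Option 1 (Z + 53, X − 46):
  N = 50
  X = 51 − 46 = 5
  Z = 108 + 53 = 161
  S = 46 − 6·50 + 5·5 + 3·161 = 254
Change in S: 254 − 325 = -71

-71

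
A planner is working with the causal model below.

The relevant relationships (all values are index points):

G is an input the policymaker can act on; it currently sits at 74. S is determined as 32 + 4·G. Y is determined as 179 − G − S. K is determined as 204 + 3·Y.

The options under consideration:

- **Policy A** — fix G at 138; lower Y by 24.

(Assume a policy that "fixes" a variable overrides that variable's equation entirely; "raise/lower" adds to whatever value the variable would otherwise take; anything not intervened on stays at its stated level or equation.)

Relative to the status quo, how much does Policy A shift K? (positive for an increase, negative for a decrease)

Baseline:
  G = 74
  S = 32 + 4·74 = 328
  Y = 179 − 74 − 328 = -223
  K = 204 + 3·(-223) = -465
Policy A (G := 138, Y − 24):
  G = 138
  S = 32 + 4·138 = 584
  Y = 179 − 138 − 584 (−24 from intervention) = -567
  K = 204 + 3·(-567) = -1497
Change in K: -1497 − (-465) = -1032

-1032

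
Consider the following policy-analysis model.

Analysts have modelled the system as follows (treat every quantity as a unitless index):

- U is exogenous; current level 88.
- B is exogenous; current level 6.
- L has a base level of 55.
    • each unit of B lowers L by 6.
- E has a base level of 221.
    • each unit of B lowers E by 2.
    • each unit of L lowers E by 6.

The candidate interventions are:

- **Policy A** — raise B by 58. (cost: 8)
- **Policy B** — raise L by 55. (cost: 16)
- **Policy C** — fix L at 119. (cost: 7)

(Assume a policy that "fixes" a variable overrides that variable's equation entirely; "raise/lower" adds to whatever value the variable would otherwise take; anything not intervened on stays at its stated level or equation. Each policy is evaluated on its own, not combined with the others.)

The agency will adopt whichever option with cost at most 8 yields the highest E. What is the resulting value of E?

Policy A (B + 58):
  B = 6 + 58 = 64
  L = 55 − 6·64 = -329
  E = 221 − 2·64 − 6·(-329) = 2067
Policy C (L := 119):
  B = 6
  L = 119
  E = 221 − 2·6 − 6·119 = -505
Comparing — Policy A: E=2067, Policy C: E=-505. Highest is 2067 (Policy A).

2067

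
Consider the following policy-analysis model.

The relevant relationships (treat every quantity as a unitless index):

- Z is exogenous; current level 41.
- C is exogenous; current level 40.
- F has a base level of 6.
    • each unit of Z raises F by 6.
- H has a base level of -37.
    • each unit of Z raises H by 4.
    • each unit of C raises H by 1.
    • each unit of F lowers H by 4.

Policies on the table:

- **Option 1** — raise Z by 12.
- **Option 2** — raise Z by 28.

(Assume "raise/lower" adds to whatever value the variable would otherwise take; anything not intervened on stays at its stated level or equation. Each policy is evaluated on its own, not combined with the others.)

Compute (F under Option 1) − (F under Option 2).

Option 1 (Z + 12):
  Z = 41 + 12 = 53
  F = 6 + 6·53 = 324
Option 2 (Z + 28):
  Z = 41 + 28 = 69
  F = 6 + 6·69 = 420
F: 324 − 420 = -96

-96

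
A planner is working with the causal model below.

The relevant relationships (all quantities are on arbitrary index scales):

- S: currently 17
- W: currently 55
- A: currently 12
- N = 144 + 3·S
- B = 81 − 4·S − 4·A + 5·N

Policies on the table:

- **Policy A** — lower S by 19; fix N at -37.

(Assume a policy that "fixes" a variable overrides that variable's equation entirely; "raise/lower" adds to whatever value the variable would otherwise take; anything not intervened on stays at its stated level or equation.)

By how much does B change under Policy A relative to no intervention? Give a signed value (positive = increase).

Baseline:
  S = 17
  A = 12
  N = 144 + 3·17 = 195
  B = 81 − 4·17 − 4·12 + 5·195 = 940
Policy A (S − 19, N := -37):
  S = 17 − 19 = -2
  A = 12
  N = -37
  B = 81 − 4·(-2) − 4·12 + 5·(-37) = -144
Change in B: -144 − 940 = -1084

-1084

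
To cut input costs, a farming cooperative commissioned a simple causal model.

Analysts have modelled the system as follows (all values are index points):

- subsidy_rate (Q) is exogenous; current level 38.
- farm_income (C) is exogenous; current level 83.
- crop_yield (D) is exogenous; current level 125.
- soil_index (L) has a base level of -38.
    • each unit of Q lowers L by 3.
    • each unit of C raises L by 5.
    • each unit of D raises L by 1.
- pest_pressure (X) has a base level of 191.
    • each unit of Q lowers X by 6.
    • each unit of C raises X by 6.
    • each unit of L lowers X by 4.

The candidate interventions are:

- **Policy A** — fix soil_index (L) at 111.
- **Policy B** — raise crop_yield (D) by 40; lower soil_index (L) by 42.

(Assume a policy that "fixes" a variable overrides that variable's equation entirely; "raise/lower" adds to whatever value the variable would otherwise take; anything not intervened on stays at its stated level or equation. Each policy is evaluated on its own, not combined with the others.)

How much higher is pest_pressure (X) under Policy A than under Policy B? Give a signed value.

1100

Policy A (L := 111):
  Q = 38
  C = 83
  D = 125
  L = 111
  X = 191 − 6·38 + 6·83 − 4·111 = 17
Policy B (D + 40, L − 42):
  Q = 38
  C = 83
  D = 125 + 40 = 165
  L = -38 − 3·38 + 5·83 + 165 (−42 from intervention) = 386
  X = 191 − 6·38 + 6·83 − 4·386 = -1083
X: 17 − (-1083) = 1100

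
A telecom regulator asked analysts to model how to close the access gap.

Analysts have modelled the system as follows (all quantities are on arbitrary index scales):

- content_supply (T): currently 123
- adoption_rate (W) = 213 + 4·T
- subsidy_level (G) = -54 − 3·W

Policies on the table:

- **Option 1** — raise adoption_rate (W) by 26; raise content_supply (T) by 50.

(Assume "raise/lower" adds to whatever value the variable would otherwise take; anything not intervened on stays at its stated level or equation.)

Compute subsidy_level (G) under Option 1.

Option 1 (W + 26, T + 50):
  T = 123 + 50 = 173
  W = 213 + 4·173 (+26 from intervention) = 931
  G = -54 − 3·931 = -2847

-2847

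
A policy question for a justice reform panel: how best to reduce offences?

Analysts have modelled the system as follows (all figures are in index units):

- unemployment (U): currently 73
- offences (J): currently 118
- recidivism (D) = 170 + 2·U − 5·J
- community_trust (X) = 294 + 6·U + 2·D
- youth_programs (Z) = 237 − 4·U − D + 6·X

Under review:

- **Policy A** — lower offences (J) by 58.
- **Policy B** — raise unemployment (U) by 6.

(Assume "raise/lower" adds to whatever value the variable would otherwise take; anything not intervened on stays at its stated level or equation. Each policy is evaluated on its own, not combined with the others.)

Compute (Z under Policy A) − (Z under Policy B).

2866

Policy A (J − 58):
  U = 73
  J = 118 − 58 = 60
  D = 170 + 2·73 − 5·60 = 16
  X = 294 + 6·73 + 2·16 = 764
  Z = 237 − 4·73 − 16 + 6·764 = 4513
Policy B (U + 6):
  U = 73 + 6 = 79
  J = 118
  D = 170 + 2·79 − 5·118 = -262
  X = 294 + 6·79 + 2·(-262) = 244
  Z = 237 − 4·79 − (-262) + 6·244 = 1647
Z: 4513 − 1647 = 2866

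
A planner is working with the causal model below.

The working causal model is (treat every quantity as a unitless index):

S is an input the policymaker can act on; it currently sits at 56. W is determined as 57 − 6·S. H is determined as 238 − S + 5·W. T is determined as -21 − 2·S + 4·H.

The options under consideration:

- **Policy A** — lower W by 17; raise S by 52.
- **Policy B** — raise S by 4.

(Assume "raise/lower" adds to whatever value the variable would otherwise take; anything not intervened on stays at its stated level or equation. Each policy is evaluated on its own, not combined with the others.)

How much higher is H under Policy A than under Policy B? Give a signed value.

-1573

Policy A (W − 17, S + 52):
  S = 56 + 52 = 108
  W = 57 − 6·108 (−17 from intervention) = -608
  H = 238 − 108 + 5·(-608) = -2910
Policy B (S + 4):
  S = 56 + 4 = 60
  W = 57 − 6·60 = -303
  H = 238 − 60 + 5·(-303) = -1337
H: -2910 − (-1337) = -1573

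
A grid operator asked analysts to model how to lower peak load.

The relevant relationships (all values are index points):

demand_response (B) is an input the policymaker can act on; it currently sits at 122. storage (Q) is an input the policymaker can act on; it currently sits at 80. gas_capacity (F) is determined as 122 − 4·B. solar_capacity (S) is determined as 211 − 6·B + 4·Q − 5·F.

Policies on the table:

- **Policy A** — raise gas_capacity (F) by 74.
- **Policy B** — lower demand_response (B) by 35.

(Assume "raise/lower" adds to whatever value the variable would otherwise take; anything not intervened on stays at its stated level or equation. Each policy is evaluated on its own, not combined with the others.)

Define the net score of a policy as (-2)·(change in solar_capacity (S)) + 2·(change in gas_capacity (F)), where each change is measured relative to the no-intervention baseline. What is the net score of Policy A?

888

Baseline:
  B = 122
  Q = 80
  F = 122 − 4·122 = -366
  S = 211 − 6·122 + 4·80 − 5·(-366) = 1629
Policy A (F + 74):
  B = 122
  Q = 80
  F = 122 − 4·122 (+74 from intervention) = -292
  S = 211 − 6·122 + 4·80 − 5·(-292) = 1259
ΔS = 1259 − 1629 = -370; ΔF = -292 − (-366) = 74
Score = (-2)·(-370) + 2·74 = 888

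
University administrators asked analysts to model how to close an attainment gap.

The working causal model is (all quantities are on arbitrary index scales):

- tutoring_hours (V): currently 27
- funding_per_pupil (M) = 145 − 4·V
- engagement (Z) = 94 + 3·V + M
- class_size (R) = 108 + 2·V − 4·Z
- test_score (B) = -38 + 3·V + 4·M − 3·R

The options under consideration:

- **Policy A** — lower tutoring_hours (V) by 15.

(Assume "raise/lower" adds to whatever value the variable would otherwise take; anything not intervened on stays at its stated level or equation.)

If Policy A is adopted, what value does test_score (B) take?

Policy A (V − 15):
  V = 27 − 15 = 12
  M = 145 − 4·12 = 97
  Z = 94 + 3·12 + 97 = 227
  R = 108 + 2·12 − 4·227 = -776
  B = -38 + 3·12 + 4·97 − 3·(-776) = 2714

2714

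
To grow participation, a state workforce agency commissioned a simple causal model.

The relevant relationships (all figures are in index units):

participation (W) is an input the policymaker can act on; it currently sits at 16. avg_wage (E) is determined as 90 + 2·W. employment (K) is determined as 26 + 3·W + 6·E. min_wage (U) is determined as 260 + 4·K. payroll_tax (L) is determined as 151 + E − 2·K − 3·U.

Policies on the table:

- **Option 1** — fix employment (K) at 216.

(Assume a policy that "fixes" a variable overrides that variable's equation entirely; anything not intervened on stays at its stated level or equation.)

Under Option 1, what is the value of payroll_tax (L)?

-3531

Option 1 (K := 216):
  W = 16
  E = 90 + 2·16 = 122
  K = 216
  U = 260 + 4·216 = 1124
  L = 151 + 122 − 2·216 − 3·1124 = -3531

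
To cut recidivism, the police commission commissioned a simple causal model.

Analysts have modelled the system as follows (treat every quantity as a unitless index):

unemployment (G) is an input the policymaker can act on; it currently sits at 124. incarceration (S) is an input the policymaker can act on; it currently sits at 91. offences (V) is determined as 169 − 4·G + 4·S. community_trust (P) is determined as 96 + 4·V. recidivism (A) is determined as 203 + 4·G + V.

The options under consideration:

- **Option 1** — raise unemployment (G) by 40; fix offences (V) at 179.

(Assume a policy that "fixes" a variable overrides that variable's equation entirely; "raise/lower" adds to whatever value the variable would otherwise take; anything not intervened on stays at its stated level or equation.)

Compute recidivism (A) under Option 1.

Option 1 (G + 40, V := 179):
  G = 124 + 40 = 164
  S = 91
  V = 179
  A = 203 + 4·164 + 179 = 1038

1038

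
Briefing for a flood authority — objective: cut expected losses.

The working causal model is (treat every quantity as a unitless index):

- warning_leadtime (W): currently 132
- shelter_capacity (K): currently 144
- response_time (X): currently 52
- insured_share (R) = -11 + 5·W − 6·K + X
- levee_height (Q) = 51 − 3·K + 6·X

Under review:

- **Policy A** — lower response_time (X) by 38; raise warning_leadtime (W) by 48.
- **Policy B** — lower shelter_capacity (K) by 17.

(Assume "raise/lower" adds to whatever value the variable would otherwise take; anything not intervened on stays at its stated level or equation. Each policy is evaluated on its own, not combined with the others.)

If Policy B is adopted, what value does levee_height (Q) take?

Policy B (K − 17):
  K = 144 − 17 = 127
  X = 52
  Q = 51 − 3·127 + 6·52 = -18

-18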